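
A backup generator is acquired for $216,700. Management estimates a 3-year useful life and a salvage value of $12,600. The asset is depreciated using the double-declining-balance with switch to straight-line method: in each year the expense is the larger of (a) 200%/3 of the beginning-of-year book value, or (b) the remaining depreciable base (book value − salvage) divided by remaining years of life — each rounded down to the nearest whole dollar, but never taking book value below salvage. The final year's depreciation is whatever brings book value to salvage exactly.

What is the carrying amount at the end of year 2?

Depreciable base = $216,700 − $12,600 = $204,100.
Year 1: DB = ⌊$216,700 × 200%/3⌋ = $144,466; SL = ⌊$204,100/3⌋ = $68,033 → take DB $144,466. Book value $72,234.
Year 2: DB = ⌊$72,234 × 200%/3⌋ = $48,156; SL = ⌊$59,634/2⌋ = $29,817 → take DB $48,156. Book value $24,078.

$24,078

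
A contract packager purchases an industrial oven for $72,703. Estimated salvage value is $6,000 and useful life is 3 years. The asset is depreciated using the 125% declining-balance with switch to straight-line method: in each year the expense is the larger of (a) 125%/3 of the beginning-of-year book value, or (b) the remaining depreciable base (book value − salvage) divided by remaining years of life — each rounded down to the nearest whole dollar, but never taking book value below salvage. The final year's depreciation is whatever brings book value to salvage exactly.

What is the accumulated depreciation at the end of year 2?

$48,497

Depreciable base = $72,703 − $6,000 = $66,703.
Year 1: DB = ⌊$72,703 × 125%/3⌋ = $30,292; SL = ⌊$66,703/3⌋ = $22,234 → take DB $30,292. Book value $42,411.
Year 2: DB = ⌊$42,411 × 125%/3⌋ = $17,671; SL = ⌊$36,411/2⌋ = $18,205 → take SL $18,205. Book value $24,206.
Accumulated through year 2 = $72,703 − $24,206 = $48,497.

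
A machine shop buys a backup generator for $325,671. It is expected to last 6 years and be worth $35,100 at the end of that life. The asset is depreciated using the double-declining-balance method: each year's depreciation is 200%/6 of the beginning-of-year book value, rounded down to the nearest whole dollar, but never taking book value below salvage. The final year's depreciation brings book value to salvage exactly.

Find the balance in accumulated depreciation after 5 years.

$282,783

Depreciable base = $325,671 − $35,100 = $290,571.
Year 1: ⌊$325,671 × 200%/6⌋ = $108,557. Book value $217,114.
Year 2: ⌊$217,114 × 200%/6⌋ = $72,371. Book value $144,743.
Year 3: ⌊$144,743 × 200%/6⌋ = $48,247. Book value $96,496.
Year 4: ⌊$96,496 × 200%/6⌋ = $32,165. Book value $64,331.
Year 5: ⌊$64,331 × 200%/6⌋ = $21,443. Book value $42,888.
Accumulated through year 5 = $325,671 − $42,888 = $282,783.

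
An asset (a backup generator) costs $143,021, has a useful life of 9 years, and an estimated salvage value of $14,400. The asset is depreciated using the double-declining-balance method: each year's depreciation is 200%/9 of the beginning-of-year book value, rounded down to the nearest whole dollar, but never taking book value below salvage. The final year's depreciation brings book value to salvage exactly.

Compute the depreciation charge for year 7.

Depreciable base = $143,021 − $14,400 = $128,621.
Year 1: ⌊$143,021 × 200%/9⌋ = $31,782. Book value $111,239.
Year 2: ⌊$111,239 × 200%/9⌋ = $24,719. Book value $86,520.
Year 3: ⌊$86,520 × 200%/9⌋ = $19,226. Book value $67,294.
Year 4: ⌊$67,294 × 200%/9⌋ = $14,954. Book value $52,340.
Year 5: ⌊$52,340 × 200%/9⌋ = $11,631. Book value $40,709.
Year 6: ⌊$40,709 × 200%/9⌋ = $9,046. Book value $31,663.
Year 7: ⌊$31,663 × 200%/9⌋ = $7,036. Book value $24,627.

$7,036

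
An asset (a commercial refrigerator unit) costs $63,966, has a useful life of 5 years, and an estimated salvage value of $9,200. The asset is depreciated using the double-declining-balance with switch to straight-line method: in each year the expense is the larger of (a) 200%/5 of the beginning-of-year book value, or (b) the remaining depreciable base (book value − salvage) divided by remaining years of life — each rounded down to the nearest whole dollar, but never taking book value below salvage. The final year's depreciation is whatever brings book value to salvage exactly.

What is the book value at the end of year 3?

$13,817

Depreciable base = $63,966 − $9,200 = $54,766.
Year 1: DB = ⌊$63,966 × 200%/5⌋ = $25,586; SL = ⌊$54,766/5⌋ = $10,953 → take DB $25,586. Book value $38,380.
Year 2: DB = ⌊$38,380 × 200%/5⌋ = $15,352; SL = ⌊$29,180/4⌋ = $7,295 → take DB $15,352. Book value $23,028.
Year 3: DB = ⌊$23,028 × 200%/5⌋ = $9,211; SL = ⌊$13,828/3⌋ = $4,609 → take DB $9,211. Book value $13,817.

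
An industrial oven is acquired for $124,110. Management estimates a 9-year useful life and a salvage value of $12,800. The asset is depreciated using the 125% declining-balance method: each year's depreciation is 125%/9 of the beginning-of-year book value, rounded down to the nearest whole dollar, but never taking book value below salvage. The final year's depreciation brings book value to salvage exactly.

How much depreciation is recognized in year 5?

$9,478

Depreciable base = $124,110 − $12,800 = $111,310.
Year 1: ⌊$124,110 × 125%/9⌋ = $17,237. Book value $106,873.
Year 2: ⌊$106,873 × 125%/9⌋ = $14,843. Book value $92,030.
Year 3: ⌊$92,030 × 125%/9⌋ = $12,781. Book value $79,249.
Year 4: ⌊$79,249 × 125%/9⌋ = $11,006. Book value $68,243.
Year 5: ⌊$68,243 × 125%/9⌋ = $9,478. Book value $58,765.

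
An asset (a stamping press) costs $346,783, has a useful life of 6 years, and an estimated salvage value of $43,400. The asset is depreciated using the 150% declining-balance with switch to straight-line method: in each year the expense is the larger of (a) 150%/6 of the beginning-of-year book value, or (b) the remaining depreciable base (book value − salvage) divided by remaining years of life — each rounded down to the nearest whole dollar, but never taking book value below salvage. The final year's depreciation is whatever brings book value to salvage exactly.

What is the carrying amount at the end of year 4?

Depreciable base = $346,783 − $43,400 = $303,383.
Year 1: DB = ⌊$346,783 × 150%/6⌋ = $86,695; SL = ⌊$303,383/6⌋ = $50,563 → take DB $86,695. Book value $260,088.
Year 2: DB = ⌊$260,088 × 150%/6⌋ = $65,022; SL = ⌊$216,688/5⌋ = $43,337 → take DB $65,022. Book value $195,066.
Year 3: DB = ⌊$195,066 × 150%/6⌋ = $48,766; SL = ⌊$151,666/4⌋ = $37,916 → take DB $48,766. Book value $146,300.
Year 4: DB = ⌊$146,300 × 150%/6⌋ = $36,575; SL = ⌊$102,900/3⌋ = $34,300 → take DB $36,575. Book value $109,725.

$109,725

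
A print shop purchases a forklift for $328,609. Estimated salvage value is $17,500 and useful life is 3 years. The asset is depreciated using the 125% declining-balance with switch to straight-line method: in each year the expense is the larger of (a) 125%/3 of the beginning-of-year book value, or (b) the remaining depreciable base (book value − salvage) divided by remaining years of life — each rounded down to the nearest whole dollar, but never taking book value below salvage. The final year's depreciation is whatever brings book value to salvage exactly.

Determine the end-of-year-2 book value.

Depreciable base = $328,609 − $17,500 = $311,109.
Year 1: DB = ⌊$328,609 × 125%/3⌋ = $136,920; SL = ⌊$311,109/3⌋ = $103,703 → take DB $136,920. Book value $191,689.
Year 2: DB = ⌊$191,689 × 125%/3⌋ = $79,870; SL = ⌊$174,189/2⌋ = $87,094 → take SL $87,094. Book value $104,595.

$104,595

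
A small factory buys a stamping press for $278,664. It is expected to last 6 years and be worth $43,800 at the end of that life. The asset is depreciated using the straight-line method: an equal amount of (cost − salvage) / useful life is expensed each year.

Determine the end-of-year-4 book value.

Depreciable base = $278,664 − $43,800 = $234,864.
Annual expense = $234,864 / 6 = $39,144.
End of year 1: book value $239,520.
End of year 2: book value $200,376.
End of year 3: book value $161,232.
End of year 4: book value $122,088.

$122,088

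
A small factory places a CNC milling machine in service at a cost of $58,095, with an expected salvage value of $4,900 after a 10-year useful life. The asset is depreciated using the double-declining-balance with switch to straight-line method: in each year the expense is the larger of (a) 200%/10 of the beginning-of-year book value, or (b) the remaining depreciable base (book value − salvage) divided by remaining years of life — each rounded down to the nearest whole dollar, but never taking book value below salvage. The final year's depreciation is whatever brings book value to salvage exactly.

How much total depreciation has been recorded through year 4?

$34,299

Depreciable base = $58,095 − $4,900 = $53,195.
Year 1: DB = ⌊$58,095 × 200%/10⌋ = $11,619; SL = ⌊$53,195/10⌋ = $5,319 → take DB $11,619. Book value $46,476.
Year 2: DB = ⌊$46,476 × 200%/10⌋ = $9,295; SL = ⌊$41,576/9⌋ = $4,619 → take DB $9,295. Book value $37,181.
Year 3: DB = ⌊$37,181 × 200%/10⌋ = $7,436; SL = ⌊$32,281/8⌋ = $4,035 → take DB $7,436. Book value $29,745.
Year 4: DB = ⌊$29,745 × 200%/10⌋ = $5,949; SL = ⌊$24,845/7⌋ = $3,549 → take DB $5,949. Book value $23,796.
Accumulated through year 4 = $58,095 − $23,796 = $34,299.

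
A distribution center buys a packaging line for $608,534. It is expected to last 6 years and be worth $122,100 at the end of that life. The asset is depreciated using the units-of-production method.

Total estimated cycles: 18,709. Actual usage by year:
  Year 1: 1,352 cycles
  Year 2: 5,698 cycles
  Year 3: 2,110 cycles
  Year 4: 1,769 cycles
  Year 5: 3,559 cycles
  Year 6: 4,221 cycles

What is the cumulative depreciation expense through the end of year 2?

$183,300

Depreciable base = $608,534 − $122,100 = $486,434.
Rate = $486,434 / 18,709 cycles = $26 per cycle.
Year 1: 1,352 × $26 = $35,152. Book value $573,382.
Year 2: 5,698 × $26 = $148,148. Book value $425,234.
Accumulated through year 2 = $608,534 − $425,234 = $183,300.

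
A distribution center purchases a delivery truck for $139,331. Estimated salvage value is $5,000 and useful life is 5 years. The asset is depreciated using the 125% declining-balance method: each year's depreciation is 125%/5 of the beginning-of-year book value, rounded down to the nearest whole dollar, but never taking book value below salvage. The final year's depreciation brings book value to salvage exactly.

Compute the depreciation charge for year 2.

Depreciable base = $139,331 − $5,000 = $134,331.
Year 1: ⌊$139,331 × 125%/5⌋ = $34,832. Book value $104,499.
Year 2: ⌊$104,499 × 125%/5⌋ = $26,124. Book value $78,375.

$26,124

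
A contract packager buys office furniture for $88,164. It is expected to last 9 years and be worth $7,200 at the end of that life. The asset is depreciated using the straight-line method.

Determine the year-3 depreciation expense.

$8,996

Depreciable base = $88,164 − $7,200 = $80,964.
Annual expense = $80,964 / 9 = $8,996.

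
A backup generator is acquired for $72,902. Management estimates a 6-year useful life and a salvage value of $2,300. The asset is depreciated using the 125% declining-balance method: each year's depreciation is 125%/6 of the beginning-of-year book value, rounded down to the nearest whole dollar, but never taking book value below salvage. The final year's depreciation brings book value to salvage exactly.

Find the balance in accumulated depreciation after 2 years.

$27,210

Depreciable base = $72,902 − $2,300 = $70,602.
Year 1: ⌊$72,902 × 125%/6⌋ = $15,187. Book value $57,715.
Year 2: ⌊$57,715 × 125%/6⌋ = $12,023. Book value $45,692.
Accumulated through year 2 = $72,902 − $45,692 = $27,210.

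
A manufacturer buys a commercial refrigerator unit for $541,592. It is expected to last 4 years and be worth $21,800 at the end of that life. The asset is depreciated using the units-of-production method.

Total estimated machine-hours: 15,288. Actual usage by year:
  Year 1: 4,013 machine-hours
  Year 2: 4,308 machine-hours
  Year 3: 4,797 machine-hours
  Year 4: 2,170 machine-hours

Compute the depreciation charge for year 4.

Depreciable base = $541,592 − $21,800 = $519,792.
Rate = $519,792 / 15,288 machine-hours = $34 per machine-hour.
Year 1: 4,013 × $34 = $136,442. Book value $405,150.
Year 2: 4,308 × $34 = $146,472. Book value $258,678.
Year 3: 4,797 × $34 = $163,098. Book value $95,580.
Year 4: 2,170 × $34 = $73,780. Book value $21,800.

$73,780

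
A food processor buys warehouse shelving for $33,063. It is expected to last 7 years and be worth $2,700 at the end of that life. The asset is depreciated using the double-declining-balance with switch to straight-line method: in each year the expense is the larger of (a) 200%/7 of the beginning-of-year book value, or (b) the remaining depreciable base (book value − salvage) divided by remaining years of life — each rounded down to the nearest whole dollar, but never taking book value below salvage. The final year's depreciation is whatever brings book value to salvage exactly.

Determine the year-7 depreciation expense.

$1,693

Depreciable base = $33,063 − $2,700 = $30,363.
Year 1: DB = ⌊$33,063 × 200%/7⌋ = $9,446; SL = ⌊$30,363/7⌋ = $4,337 → take DB $9,446. Book value $23,617.
Year 2: DB = ⌊$23,617 × 200%/7⌋ = $6,747; SL = ⌊$20,917/6⌋ = $3,486 → take DB $6,747. Book value $16,870.
Year 3: DB = ⌊$16,870 × 200%/7⌋ = $4,820; SL = ⌊$14,170/5⌋ = $2,834 → take DB $4,820. Book value $12,050.
Year 4: DB = ⌊$12,050 × 200%/7⌋ = $3,442; SL = ⌊$9,350/4⌋ = $2,337 → take DB $3,442. Book value $8,608.
Year 5: DB = ⌊$8,608 × 200%/7⌋ = $2,459; SL = ⌊$5,908/3⌋ = $1,969 → take DB $2,459. Book value $6,149.
Year 6: DB = ⌊$6,149 × 200%/7⌋ = $1,756; SL = ⌊$3,449/2⌋ = $1,724 → take DB $1,756. Book value $4,393.
Year 7 (final): $4,393 − $2,700 = $1,693. Book value $2,700.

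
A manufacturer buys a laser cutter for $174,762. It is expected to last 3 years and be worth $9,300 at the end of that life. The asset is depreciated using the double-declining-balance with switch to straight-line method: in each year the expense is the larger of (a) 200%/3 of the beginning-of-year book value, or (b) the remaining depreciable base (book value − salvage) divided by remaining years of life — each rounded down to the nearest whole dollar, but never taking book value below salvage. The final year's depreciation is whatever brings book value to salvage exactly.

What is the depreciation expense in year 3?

$10,118

Depreciable base = $174,762 − $9,300 = $165,462.
Year 1: DB = ⌊$174,762 × 200%/3⌋ = $116,508; SL = ⌊$165,462/3⌋ = $55,154 → take DB $116,508. Book value $58,254.
Year 2: DB = ⌊$58,254 × 200%/3⌋ = $38,836; SL = ⌊$48,954/2⌋ = $24,477 → take DB $38,836. Book value $19,418.
Year 3 (final): $19,418 − $9,300 = $10,118. Book value $9,300.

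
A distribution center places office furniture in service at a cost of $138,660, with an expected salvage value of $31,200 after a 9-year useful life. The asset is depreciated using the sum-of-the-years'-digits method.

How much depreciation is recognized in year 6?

$9,552

Depreciable base = $138,660 − $31,200 = $107,460.
Sum of the years' digits = 9+8+7+6+5+4+3+2+1 = 45.
Year 1: $107,460 × 9/45 = $21,492. Book value $117,168.
Year 2: $107,460 × 8/45 = $19,104. Book value $98,064.
Year 3: $107,460 × 7/45 = $16,716. Book value $81,348.
Year 4: $107,460 × 6/45 = $14,328. Book value $67,020.
Year 5: $107,460 × 5/45 = $11,940. Book value $55,080.
Year 6: $107,460 × 4/45 = $9,552. Book value $45,528.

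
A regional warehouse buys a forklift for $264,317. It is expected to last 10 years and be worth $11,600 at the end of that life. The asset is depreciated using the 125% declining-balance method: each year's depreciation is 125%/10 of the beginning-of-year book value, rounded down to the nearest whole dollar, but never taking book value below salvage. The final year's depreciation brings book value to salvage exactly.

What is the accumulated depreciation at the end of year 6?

$145,691

Depreciable base = $264,317 − $11,600 = $252,717.
Year 1: ⌊$264,317 × 125%/10⌋ = $33,039. Book value $231,278.
Year 2: ⌊$231,278 × 125%/10⌋ = $28,909. Book value $202,369.
Year 3: ⌊$202,369 × 125%/10⌋ = $25,296. Book value $177,073.
Year 4: ⌊$177,073 × 125%/10⌋ = $22,134. Book value $154,939.
Year 5: ⌊$154,939 × 125%/10⌋ = $19,367. Book value $135,572.
Year 6: ⌊$135,572 × 125%/10⌋ = $16,946. Book value $118,626.
Accumulated through year 6 = $264,317 − $118,626 = $145,691.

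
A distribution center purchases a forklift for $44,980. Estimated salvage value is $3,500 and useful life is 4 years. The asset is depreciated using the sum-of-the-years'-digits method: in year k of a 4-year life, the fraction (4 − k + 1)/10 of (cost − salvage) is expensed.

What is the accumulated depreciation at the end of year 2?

Depreciable base = $44,980 − $3,500 = $41,480.
Sum of the years' digits = 4+3+2+1 = 10.
Year 1: $41,480 × 4/10 = $16,592. Book value $28,388.
Year 2: $41,480 × 3/10 = $12,444. Book value $15,944.
Accumulated through year 2 = $44,980 − $15,944 = $29,036.

$29,036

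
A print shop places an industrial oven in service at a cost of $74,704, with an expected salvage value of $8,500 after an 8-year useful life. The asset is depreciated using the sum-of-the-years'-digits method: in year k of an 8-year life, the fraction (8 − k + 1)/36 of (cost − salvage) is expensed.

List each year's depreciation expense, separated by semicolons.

$14,712; $12,873; $11,034; $9,195; $7,356; $5,517; $3,678; $1,839

Depreciable base = $74,704 − $8,500 = $66,204.
Sum of the years' digits = 8+7+6+5+4+3+2+1 = 36.
Year 1: $66,204 × 8/36 = $14,712. Book value $59,992.
Year 2: $66,204 × 7/36 = $12,873. Book value $47,119.
Year 3: $66,204 × 6/36 = $11,034. Book value $36,085.
Year 4: $66,204 × 5/36 = $9,195. Book value $26,890.
Year 5: $66,204 × 4/36 = $7,356. Book value $19,534.
Year 6: $66,204 × 3/36 = $5,517. Book value $14,017.
Year 7: $66,204 × 2/36 = $3,678. Book value $10,339.
Year 8: $66,204 × 1/36 = $1,839. Book value $8,500.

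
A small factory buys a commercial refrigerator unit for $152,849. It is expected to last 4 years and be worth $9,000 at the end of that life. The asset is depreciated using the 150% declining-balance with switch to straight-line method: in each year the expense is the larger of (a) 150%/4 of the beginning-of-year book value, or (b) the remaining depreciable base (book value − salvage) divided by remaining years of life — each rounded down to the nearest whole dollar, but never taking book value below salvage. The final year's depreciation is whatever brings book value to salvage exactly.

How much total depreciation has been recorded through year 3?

$118,495

Depreciable base = $152,849 − $9,000 = $143,849.
Year 1: DB = ⌊$152,849 × 150%/4⌋ = $57,318; SL = ⌊$143,849/4⌋ = $35,962 → take DB $57,318. Book value $95,531.
Year 2: DB = ⌊$95,531 × 150%/4⌋ = $35,824; SL = ⌊$86,531/3⌋ = $28,843 → take DB $35,824. Book value $59,707.
Year 3: DB = ⌊$59,707 × 150%/4⌋ = $22,390; SL = ⌊$50,707/2⌋ = $25,353 → take SL $25,353. Book value $34,354.
Accumulated through year 3 = $152,849 − $34,354 = $118,495.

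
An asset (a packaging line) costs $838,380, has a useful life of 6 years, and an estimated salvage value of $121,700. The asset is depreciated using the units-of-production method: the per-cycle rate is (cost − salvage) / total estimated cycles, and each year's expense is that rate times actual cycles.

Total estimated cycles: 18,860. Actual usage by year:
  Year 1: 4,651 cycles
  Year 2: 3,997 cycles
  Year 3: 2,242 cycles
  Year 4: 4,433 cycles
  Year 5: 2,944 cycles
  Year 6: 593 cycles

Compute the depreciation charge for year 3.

$85,196

Depreciable base = $838,380 − $121,700 = $716,680.
Rate = $716,680 / 18,860 cycles = $38 per cycle.
Year 1: 4,651 × $38 = $176,738. Book value $661,642.
Year 2: 3,997 × $38 = $151,886. Book value $509,756.
Year 3: 2,242 × $38 = $85,196. Book value $424,560.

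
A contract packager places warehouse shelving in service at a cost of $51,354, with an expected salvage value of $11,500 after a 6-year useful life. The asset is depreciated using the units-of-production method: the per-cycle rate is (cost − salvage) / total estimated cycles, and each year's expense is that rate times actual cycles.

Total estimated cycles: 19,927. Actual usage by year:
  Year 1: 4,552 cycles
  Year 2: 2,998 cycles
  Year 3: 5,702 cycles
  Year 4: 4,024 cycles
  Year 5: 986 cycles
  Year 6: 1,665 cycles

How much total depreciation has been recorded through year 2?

Depreciable base = $51,354 − $11,500 = $39,854.
Rate = $39,854 / 19,927 cycles = $2 per cycle.
Year 1: 4,552 × $2 = $9,104. Book value $42,250.
Year 2: 2,998 × $2 = $5,996. Book value $36,254.
Accumulated through year 2 = $51,354 − $36,254 = $15,100.

$15,100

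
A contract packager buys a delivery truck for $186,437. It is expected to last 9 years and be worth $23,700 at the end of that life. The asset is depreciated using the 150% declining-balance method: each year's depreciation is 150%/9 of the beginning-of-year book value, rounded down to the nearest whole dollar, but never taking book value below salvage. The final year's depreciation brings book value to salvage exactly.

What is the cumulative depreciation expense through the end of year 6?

$123,998

Depreciable base = $186,437 − $23,700 = $162,737.
Year 1: ⌊$186,437 × 150%/9⌋ = $31,072. Book value $155,365.
Year 2: ⌊$155,365 × 150%/9⌋ = $25,894. Book value $129,471.
Year 3: ⌊$129,471 × 150%/9⌋ = $21,578. Book value $107,893.
Year 4: ⌊$107,893 × 150%/9⌋ = $17,982. Book value $89,911.
Year 5: ⌊$89,911 × 150%/9⌋ = $14,985. Book value $74,926.
Year 6: ⌊$74,926 × 150%/9⌋ = $12,487. Book value $62,439.
Accumulated through year 6 = $186,437 − $62,439 = $123,998.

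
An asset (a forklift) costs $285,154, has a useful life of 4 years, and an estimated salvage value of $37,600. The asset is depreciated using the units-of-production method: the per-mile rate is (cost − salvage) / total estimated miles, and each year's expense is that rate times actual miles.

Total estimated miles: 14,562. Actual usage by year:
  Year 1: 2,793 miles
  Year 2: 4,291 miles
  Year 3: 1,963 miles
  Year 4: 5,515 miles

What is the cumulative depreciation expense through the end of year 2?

$120,428

Depreciable base = $285,154 − $37,600 = $247,554.
Rate = $247,554 / 14,562 miles = $17 per mile.
Year 1: 2,793 × $17 = $47,481. Book value $237,673.
Year 2: 4,291 × $17 = $72,947. Book value $164,726.
Accumulated through year 2 = $285,154 − $164,726 = $120,428.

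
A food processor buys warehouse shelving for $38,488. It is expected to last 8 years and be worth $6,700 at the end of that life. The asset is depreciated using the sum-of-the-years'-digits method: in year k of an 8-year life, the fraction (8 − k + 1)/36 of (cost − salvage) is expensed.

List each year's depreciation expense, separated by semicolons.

$7,064; $6,181; $5,298; $4,415; $3,532; $2,649; $1,766; $883

Depreciable base = $38,488 − $6,700 = $31,788.
Sum of the years' digits = 8+7+6+5+4+3+2+1 = 36.
Year 1: $31,788 × 8/36 = $7,064. Book value $31,424.
Year 2: $31,788 × 7/36 = $6,181. Book value $25,243.
Year 3: $31,788 × 6/36 = $5,298. Book value $19,945.
Year 4: $31,788 × 5/36 = $4,415. Book value $15,530.
Year 5: $31,788 × 4/36 = $3,532. Book value $11,998.
Year 6: $31,788 × 3/36 = $2,649. Book value $9,349.
Year 7: $31,788 × 2/36 = $1,766. Book value $7,583.
Year 8: $31,788 × 1/36 = $883. Book value $6,700.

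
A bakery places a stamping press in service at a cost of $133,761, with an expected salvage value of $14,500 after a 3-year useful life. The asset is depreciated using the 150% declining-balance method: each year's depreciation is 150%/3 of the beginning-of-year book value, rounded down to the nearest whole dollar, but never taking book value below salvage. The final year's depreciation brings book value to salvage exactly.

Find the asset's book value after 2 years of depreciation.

$33,441

Depreciable base = $133,761 − $14,500 = $119,261.
Year 1: ⌊$133,761 × 150%/3⌋ = $66,880. Book value $66,881.
Year 2: ⌊$66,881 × 150%/3⌋ = $33,440. Book value $33,441.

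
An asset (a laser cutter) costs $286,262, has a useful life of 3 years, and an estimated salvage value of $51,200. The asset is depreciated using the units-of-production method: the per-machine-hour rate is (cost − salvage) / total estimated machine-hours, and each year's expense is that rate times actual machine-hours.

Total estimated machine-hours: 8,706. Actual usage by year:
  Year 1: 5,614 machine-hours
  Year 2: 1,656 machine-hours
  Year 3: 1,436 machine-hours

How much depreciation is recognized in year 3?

Depreciable base = $286,262 − $51,200 = $235,062.
Rate = $235,062 / 8,706 machine-hours = $27 per machine-hour.
Year 1: 5,614 × $27 = $151,578. Book value $134,684.
Year 2: 1,656 × $27 = $44,712. Book value $89,972.
Year 3: 1,436 × $27 = $38,772. Book value $51,200.

$38,772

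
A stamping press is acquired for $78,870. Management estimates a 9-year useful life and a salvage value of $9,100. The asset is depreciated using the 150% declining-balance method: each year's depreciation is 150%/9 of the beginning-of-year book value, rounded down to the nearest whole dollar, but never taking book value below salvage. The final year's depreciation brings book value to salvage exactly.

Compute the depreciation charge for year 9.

Depreciable base = $78,870 − $9,100 = $69,770.
Year 1: ⌊$78,870 × 150%/9⌋ = $13,145. Book value $65,725.
Year 2: ⌊$65,725 × 150%/9⌋ = $10,954. Book value $54,771.
Year 3: ⌊$54,771 × 150%/9⌋ = $9,128. Book value $45,643.
Year 4: ⌊$45,643 × 150%/9⌋ = $7,607. Book value $38,036.
Year 5: ⌊$38,036 × 150%/9⌋ = $6,339. Book value $31,697.
Year 6: ⌊$31,697 × 150%/9⌋ = $5,282. Book value $26,415.
Year 7: ⌊$26,415 × 150%/9⌋ = $4,402. Book value $22,013.
Year 8: ⌊$22,013 × 150%/9⌋ = $3,668. Book value $18,345.
Year 9 (final): $18,345 − $9,100 = $9,245. Book value $9,100.

$9,245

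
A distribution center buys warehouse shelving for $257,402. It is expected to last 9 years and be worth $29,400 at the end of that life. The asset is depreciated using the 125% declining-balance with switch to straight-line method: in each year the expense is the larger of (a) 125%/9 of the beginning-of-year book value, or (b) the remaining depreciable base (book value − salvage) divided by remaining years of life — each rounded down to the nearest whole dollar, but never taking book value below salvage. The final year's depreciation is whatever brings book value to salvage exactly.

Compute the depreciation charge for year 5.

$22,426

Depreciable base = $257,402 − $29,400 = $228,002.
Year 1: DB = ⌊$257,402 × 125%/9⌋ = $35,750; SL = ⌊$228,002/9⌋ = $25,333 → take DB $35,750. Book value $221,652.
Year 2: DB = ⌊$221,652 × 125%/9⌋ = $30,785; SL = ⌊$192,252/8⌋ = $24,031 → take DB $30,785. Book value $190,867.
Year 3: DB = ⌊$190,867 × 125%/9⌋ = $26,509; SL = ⌊$161,467/7⌋ = $23,066 → take DB $26,509. Book value $164,358.
Year 4: DB = ⌊$164,358 × 125%/9⌋ = $22,827; SL = ⌊$134,958/6⌋ = $22,493 → take DB $22,827. Book value $141,531.
Year 5: DB = ⌊$141,531 × 125%/9⌋ = $19,657; SL = ⌊$112,131/5⌋ = $22,426 → take SL $22,426. Book value $119,105.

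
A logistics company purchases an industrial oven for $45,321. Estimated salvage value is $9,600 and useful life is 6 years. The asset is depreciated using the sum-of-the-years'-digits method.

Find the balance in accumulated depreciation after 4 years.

Depreciable base = $45,321 − $9,600 = $35,721.
Sum of the years' digits = 6+5+4+3+2+1 = 21.
Year 1: $35,721 × 6/21 = $10,206. Book value $35,115.
Year 2: $35,721 × 5/21 = $8,505. Book value $26,610.
Year 3: $35,721 × 4/21 = $6,804. Book value $19,806.
Year 4: $35,721 × 3/21 = $5,103. Book value $14,703.
Accumulated through year 4 = $45,321 − $14,703 = $30,618.

$30,618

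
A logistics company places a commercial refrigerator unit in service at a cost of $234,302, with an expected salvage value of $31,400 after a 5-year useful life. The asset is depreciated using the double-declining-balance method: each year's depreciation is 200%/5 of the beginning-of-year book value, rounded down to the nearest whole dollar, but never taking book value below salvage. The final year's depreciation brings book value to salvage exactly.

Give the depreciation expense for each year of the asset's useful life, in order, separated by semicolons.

$93,720; $56,232; $33,740; $19,210; $0

Depreciable base = $234,302 − $31,400 = $202,902.
Year 1: ⌊$234,302 × 200%/5⌋ = $93,720. Book value $140,582.
Year 2: ⌊$140,582 × 200%/5⌋ = $56,232. Book value $84,350.
Year 3: ⌊$84,350 × 200%/5⌋ = $33,740. Book value $50,610.
Year 4: ⌊$50,610 × 200%/5⌋ = $20,244, capped at $19,210. Book value $31,400.
Year 5 (final): $31,400 − $31,400 = $0. Book value $31,400.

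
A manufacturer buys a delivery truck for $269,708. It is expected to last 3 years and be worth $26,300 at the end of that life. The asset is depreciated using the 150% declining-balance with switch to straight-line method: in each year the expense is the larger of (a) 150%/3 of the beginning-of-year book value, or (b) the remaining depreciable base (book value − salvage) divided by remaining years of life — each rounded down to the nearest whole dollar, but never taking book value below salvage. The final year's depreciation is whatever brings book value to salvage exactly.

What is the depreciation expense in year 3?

$41,127

Depreciable base = $269,708 − $26,300 = $243,408.
Year 1: DB = ⌊$269,708 × 150%/3⌋ = $134,854; SL = ⌊$243,408/3⌋ = $81,136 → take DB $134,854. Book value $134,854.
Year 2: DB = ⌊$134,854 × 150%/3⌋ = $67,427; SL = ⌊$108,554/2⌋ = $54,277 → take DB $67,427. Book value $67,427.
Year 3 (final): $67,427 − $26,300 = $41,127. Book value $26,300.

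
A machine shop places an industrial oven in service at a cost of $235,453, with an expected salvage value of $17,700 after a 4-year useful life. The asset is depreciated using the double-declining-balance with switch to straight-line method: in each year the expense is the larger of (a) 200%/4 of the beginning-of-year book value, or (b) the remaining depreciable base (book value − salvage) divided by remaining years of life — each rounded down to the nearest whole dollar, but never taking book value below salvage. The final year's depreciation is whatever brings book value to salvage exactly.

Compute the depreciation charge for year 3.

$29,432

Depreciable base = $235,453 − $17,700 = $217,753.
Year 1: DB = ⌊$235,453 × 200%/4⌋ = $117,726; SL = ⌊$217,753/4⌋ = $54,438 → take DB $117,726. Book value $117,727.
Year 2: DB = ⌊$117,727 × 200%/4⌋ = $58,863; SL = ⌊$100,027/3⌋ = $33,342 → take DB $58,863. Book value $58,864.
Year 3: DB = ⌊$58,864 × 200%/4⌋ = $29,432; SL = ⌊$41,164/2⌋ = $20,582 → take DB $29,432. Book value $29,432.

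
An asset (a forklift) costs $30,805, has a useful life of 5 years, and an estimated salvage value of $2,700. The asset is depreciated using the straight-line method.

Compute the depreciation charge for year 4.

Depreciable base = $30,805 − $2,700 = $28,105.
Annual expense = $28,105 / 5 = $5,621.

$5,621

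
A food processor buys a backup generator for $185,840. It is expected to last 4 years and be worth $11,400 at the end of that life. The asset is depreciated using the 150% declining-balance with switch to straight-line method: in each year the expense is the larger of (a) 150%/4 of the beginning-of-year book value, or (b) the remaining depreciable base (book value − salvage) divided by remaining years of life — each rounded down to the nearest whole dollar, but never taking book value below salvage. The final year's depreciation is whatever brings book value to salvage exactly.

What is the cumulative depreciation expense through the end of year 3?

Depreciable base = $185,840 − $11,400 = $174,440.
Year 1: DB = ⌊$185,840 × 150%/4⌋ = $69,690; SL = ⌊$174,440/4⌋ = $43,610 → take DB $69,690. Book value $116,150.
Year 2: DB = ⌊$116,150 × 150%/4⌋ = $43,556; SL = ⌊$104,750/3⌋ = $34,916 → take DB $43,556. Book value $72,594.
Year 3: DB = ⌊$72,594 × 150%/4⌋ = $27,222; SL = ⌊$61,194/2⌋ = $30,597 → take SL $30,597. Book value $41,997.
Accumulated through year 3 = $185,840 − $41,997 = $143,843.

$143,843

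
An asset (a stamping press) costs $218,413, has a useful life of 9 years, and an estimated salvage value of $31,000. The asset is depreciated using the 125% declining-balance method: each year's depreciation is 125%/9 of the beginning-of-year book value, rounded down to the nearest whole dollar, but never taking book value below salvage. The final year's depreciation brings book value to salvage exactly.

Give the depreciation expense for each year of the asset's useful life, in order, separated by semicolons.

$30,335; $26,121; $22,494; $19,369; $16,679; $14,363; $12,368; $10,650; $35,034

Depreciable base = $218,413 − $31,000 = $187,413.
Year 1: ⌊$218,413 × 125%/9⌋ = $30,335. Book value $188,078.
Year 2: ⌊$188,078 × 125%/9⌋ = $26,121. Book value $161,957.
Year 3: ⌊$161,957 × 125%/9⌋ = $22,494. Book value $139,463.
Year 4: ⌊$139,463 × 125%/9⌋ = $19,369. Book value $120,094.
Year 5: ⌊$120,094 × 125%/9⌋ = $16,679. Book value $103,415.
Year 6: ⌊$103,415 × 125%/9⌋ = $14,363. Book value $89,052.
Year 7: ⌊$89,052 × 125%/9⌋ = $12,368. Book value $76,684.
Year 8: ⌊$76,684 × 125%/9⌋ = $10,650. Book value $66,034.
Year 9 (final): $66,034 − $31,000 = $35,034. Book value $31,000.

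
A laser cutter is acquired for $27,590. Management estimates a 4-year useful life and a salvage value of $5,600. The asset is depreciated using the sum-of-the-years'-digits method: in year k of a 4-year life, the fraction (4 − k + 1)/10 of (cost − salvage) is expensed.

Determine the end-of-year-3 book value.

Depreciable base = $27,590 − $5,600 = $21,990.
Sum of the years' digits = 4+3+2+1 = 10.
Year 1: $21,990 × 4/10 = $8,796. Book value $18,794.
Year 2: $21,990 × 3/10 = $6,597. Book value $12,197.
Year 3: $21,990 × 2/10 = $4,398. Book value $7,799.

$7,799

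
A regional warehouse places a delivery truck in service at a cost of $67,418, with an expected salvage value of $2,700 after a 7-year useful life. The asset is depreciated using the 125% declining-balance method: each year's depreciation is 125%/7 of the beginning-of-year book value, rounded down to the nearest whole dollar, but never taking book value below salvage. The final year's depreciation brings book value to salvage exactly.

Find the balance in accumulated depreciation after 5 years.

$42,203

Depreciable base = $67,418 − $2,700 = $64,718.
Year 1: ⌊$67,418 × 125%/7⌋ = $12,038. Book value $55,380.
Year 2: ⌊$55,380 × 125%/7⌋ = $9,889. Book value $45,491.
Year 3: ⌊$45,491 × 125%/7⌋ = $8,123. Book value $37,368.
Year 4: ⌊$37,368 × 125%/7⌋ = $6,672. Book value $30,696.
Year 5: ⌊$30,696 × 125%/7⌋ = $5,481. Book value $25,215.
Accumulated through year 5 = $67,418 − $25,215 = $42,203.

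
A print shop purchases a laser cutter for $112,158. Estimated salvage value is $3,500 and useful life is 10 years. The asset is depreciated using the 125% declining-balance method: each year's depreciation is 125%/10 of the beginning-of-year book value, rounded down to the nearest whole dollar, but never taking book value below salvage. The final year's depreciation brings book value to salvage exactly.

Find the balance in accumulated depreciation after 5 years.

Depreciable base = $112,158 − $3,500 = $108,658.
Year 1: ⌊$112,158 × 125%/10⌋ = $14,019. Book value $98,139.
Year 2: ⌊$98,139 × 125%/10⌋ = $12,267. Book value $85,872.
Year 3: ⌊$85,872 × 125%/10⌋ = $10,734. Book value $75,138.
Year 4: ⌊$75,138 × 125%/10⌋ = $9,392. Book value $65,746.
Year 5: ⌊$65,746 × 125%/10⌋ = $8,218. Book value $57,528.
Accumulated through year 5 = $112,158 − $57,528 = $54,630.

$54,630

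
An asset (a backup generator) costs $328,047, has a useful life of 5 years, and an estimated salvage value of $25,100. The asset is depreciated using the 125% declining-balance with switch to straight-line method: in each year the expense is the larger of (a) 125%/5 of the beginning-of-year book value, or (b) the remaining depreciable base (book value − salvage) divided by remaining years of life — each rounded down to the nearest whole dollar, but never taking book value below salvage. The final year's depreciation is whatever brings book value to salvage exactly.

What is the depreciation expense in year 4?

$53,142

Depreciable base = $328,047 − $25,100 = $302,947.
Year 1: DB = ⌊$328,047 × 125%/5⌋ = $82,011; SL = ⌊$302,947/5⌋ = $60,589 → take DB $82,011. Book value $246,036.
Year 2: DB = ⌊$246,036 × 125%/5⌋ = $61,509; SL = ⌊$220,936/4⌋ = $55,234 → take DB $61,509. Book value $184,527.
Year 3: DB = ⌊$184,527 × 125%/5⌋ = $46,131; SL = ⌊$159,427/3⌋ = $53,142 → take SL $53,142. Book value $131,385.
Year 4: DB = ⌊$131,385 × 125%/5⌋ = $32,846; SL = ⌊$106,285/2⌋ = $53,142 → take SL $53,142. Book value $78,243.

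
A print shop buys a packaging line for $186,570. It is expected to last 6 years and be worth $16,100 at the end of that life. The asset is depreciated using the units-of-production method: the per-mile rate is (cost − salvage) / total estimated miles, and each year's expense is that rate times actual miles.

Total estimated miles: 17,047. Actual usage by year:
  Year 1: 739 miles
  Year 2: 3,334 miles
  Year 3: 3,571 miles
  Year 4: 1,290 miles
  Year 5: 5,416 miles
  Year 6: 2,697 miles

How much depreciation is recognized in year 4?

Depreciable base = $186,570 − $16,100 = $170,470.
Rate = $170,470 / 17,047 miles = $10 per mile.
Year 1: 739 × $10 = $7,390. Book value $179,180.
Year 2: 3,334 × $10 = $33,340. Book value $145,840.
Year 3: 3,571 × $10 = $35,710. Book value $110,130.
Year 4: 1,290 × $10 = $12,900. Book value $97,230.

$12,900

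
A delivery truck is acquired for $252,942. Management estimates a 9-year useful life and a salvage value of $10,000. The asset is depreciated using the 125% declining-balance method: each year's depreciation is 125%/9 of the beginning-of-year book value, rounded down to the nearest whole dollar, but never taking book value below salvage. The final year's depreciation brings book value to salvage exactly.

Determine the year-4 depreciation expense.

Depreciable base = $252,942 − $10,000 = $242,942.
Year 1: ⌊$252,942 × 125%/9⌋ = $35,130. Book value $217,812.
Year 2: ⌊$217,812 × 125%/9⌋ = $30,251. Book value $187,561.
Year 3: ⌊$187,561 × 125%/9⌋ = $26,050. Book value $161,511.
Year 4: ⌊$161,511 × 125%/9⌋ = $22,432. Book value $139,079.

$22,432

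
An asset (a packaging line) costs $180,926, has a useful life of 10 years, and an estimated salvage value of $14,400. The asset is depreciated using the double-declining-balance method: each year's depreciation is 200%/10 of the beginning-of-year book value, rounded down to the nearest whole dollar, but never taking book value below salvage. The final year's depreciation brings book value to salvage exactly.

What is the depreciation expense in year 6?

$11,857

Depreciable base = $180,926 − $14,400 = $166,526.
Year 1: ⌊$180,926 × 200%/10⌋ = $36,185. Book value $144,741.
Year 2: ⌊$144,741 × 200%/10⌋ = $28,948. Book value $115,793.
Year 3: ⌊$115,793 × 200%/10⌋ = $23,158. Book value $92,635.
Year 4: ⌊$92,635 × 200%/10⌋ = $18,527. Book value $74,108.
Year 5: ⌊$74,108 × 200%/10⌋ = $14,821. Book value $59,287.
Year 6: ⌊$59,287 × 200%/10⌋ = $11,857. Book value $47,430.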